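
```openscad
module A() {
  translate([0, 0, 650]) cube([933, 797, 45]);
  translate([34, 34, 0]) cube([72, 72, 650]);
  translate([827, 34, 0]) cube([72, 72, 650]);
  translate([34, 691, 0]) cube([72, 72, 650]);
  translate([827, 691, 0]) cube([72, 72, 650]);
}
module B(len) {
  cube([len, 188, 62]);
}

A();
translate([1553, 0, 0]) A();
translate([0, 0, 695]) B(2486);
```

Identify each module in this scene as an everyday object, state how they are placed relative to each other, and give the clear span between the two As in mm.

A is a table. B is a beam. A beam spans the tops of two tables. The clear span between the two tables is 620 mm.

Second table starts at x = 1553; first ends at x = 933; clear span = 1553 − 933 = 620 mm.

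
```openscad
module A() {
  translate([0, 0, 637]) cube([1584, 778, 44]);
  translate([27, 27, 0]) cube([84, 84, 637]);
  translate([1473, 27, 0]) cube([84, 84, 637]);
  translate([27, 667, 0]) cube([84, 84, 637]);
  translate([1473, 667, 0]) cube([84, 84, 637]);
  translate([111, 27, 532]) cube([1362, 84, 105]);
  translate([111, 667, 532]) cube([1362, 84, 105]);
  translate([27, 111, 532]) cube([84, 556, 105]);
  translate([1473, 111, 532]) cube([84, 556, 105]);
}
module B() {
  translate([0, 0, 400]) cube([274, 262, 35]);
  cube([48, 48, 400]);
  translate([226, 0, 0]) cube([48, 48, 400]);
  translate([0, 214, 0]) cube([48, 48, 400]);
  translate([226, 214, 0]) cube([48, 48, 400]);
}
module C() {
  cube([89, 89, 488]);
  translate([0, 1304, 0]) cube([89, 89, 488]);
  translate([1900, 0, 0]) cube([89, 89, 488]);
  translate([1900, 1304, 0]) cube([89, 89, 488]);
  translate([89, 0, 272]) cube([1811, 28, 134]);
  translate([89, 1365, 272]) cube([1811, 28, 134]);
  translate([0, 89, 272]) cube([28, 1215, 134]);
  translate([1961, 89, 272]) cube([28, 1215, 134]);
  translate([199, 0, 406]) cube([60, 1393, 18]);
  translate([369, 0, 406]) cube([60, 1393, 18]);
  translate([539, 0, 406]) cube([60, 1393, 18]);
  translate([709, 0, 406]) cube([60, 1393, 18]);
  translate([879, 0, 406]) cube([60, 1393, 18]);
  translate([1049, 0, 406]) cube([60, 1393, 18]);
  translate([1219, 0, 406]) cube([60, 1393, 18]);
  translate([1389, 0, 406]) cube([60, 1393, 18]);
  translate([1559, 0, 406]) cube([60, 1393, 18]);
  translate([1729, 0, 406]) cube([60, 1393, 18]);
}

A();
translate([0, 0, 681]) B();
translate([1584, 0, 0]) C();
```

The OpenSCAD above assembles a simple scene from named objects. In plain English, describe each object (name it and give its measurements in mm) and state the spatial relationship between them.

A is a table with a 1584×778 mm rectangular top, 44 mm thick, top surface at z = 681 mm, supported by four 84×84 mm square legs, each inset 27 mm from the nearest pair of top edges, running from the floor. Four apron rails, 84 mm thick and 105 mm tall, run between adjacent legs with their top edges flush with the underside of the top and their outer faces flush with the legs' outer faces.

B is a four-legged stool. The seat is a 274×262×35 mm slab whose top surface is at z = 435 mm; four square legs, each 48×48 mm in cross-section, run from the floor (z = 0) to the underside of the seat, each flush with a corner of the seat.

C is a bed frame 1989 mm long (x) by 1393 mm wide (y). Four 89×89 mm corner posts, 488 mm tall, at the corners of the footprint. Four rails of 28 mm thickness and 134 mm height run between adjacent posts with their undersides at z = 272 mm, their outer faces flush with the outside of the frame (the two x-running rails run between the posts' inner faces; the two y-running rails run between the posts' inner faces). 10 slats, each 60 mm wide (x) and 18 mm thick, lie across the top of the two x-running rails, running the full 1393 mm width of the frame in y; the slats are evenly spaced along x between the inner faces of the end posts with equal gaps (rounded down to the nearest mm) at the −x end and between each pair — any rounding remainder accumulates at the +x end.

The stool is on top of the table. The bed frame is against the table's +x side, with their −y faces flush.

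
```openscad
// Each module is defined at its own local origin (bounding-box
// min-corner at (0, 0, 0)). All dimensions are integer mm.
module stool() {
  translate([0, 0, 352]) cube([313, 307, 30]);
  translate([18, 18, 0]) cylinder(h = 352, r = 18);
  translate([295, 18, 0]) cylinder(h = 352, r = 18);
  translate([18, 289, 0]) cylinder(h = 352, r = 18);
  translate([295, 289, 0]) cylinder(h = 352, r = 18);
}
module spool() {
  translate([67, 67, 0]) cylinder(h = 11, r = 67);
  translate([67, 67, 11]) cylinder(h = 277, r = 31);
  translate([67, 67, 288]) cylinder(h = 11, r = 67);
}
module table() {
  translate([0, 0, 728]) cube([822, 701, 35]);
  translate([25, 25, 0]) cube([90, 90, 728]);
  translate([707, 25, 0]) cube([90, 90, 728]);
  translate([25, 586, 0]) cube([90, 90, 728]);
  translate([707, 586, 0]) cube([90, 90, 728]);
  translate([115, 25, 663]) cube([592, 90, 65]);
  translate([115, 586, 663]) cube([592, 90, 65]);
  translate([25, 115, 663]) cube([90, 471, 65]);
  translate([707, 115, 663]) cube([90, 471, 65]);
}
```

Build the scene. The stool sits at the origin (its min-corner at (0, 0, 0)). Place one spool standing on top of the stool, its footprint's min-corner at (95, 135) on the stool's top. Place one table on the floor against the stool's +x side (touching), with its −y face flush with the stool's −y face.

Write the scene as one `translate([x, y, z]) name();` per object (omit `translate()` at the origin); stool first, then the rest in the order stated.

stool();
translate([95, 135, 382]) spool();
translate([313, 0, 0]) table();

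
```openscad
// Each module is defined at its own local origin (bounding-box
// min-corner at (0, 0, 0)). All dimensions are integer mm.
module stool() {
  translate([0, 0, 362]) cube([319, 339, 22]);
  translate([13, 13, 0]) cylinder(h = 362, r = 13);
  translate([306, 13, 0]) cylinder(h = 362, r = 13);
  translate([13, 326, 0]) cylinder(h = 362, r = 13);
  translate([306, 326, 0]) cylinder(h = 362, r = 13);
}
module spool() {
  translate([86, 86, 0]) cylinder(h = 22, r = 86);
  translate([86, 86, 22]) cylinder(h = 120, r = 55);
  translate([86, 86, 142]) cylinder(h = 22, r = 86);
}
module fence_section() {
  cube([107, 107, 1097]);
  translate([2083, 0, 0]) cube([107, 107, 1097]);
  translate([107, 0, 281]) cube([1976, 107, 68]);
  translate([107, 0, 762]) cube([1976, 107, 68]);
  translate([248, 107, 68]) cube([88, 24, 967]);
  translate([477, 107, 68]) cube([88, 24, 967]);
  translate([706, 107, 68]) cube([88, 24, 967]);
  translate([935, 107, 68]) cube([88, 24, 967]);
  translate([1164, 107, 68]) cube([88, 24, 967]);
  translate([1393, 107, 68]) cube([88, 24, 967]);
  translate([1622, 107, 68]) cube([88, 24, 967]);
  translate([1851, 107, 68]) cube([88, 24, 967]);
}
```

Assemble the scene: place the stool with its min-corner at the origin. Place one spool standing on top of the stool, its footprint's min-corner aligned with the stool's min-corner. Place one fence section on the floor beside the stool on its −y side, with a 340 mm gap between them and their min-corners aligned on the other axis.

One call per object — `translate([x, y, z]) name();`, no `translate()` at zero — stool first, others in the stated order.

stool();
translate([0, 0, 384]) spool();
translate([0, -471, 0]) fence_section();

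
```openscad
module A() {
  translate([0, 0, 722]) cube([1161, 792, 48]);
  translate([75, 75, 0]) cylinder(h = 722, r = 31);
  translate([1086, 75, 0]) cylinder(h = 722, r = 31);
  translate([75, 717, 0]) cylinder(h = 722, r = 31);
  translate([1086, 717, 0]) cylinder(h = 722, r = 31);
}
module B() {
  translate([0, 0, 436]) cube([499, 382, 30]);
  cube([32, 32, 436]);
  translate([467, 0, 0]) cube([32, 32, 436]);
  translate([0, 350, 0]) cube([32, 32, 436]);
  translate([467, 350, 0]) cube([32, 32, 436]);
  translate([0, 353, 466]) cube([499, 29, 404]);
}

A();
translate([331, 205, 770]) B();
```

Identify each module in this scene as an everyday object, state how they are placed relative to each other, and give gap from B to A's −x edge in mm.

The chair's min-x is at 331; the table's min-x is 0; gap = 331 mm.

A is a table. B is a chair. The chair is on top of the table, centred. The gap from the chair to the table's −x edge is 331 mm.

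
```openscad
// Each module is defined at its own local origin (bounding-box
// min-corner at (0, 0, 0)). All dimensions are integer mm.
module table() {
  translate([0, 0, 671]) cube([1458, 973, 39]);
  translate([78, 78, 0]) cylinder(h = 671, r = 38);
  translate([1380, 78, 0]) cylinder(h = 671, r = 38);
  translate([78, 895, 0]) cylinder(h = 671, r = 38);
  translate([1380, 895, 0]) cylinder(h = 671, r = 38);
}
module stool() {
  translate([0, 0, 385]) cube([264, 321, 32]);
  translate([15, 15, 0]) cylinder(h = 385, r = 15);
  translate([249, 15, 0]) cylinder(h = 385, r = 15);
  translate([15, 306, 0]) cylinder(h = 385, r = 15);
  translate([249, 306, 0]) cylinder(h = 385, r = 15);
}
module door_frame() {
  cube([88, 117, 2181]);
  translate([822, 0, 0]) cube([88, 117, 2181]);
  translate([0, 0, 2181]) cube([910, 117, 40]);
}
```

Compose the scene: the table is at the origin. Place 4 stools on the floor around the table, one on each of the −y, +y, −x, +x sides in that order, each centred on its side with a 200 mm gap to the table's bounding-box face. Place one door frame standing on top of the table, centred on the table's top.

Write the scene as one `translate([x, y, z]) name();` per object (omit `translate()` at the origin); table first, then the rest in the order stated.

table();
translate([597, -521, 0]) stool();
translate([597, 1173, 0]) stool();
translate([-464, 326, 0]) stool();
translate([1658, 326, 0]) stool();
translate([274, 428, 710]) door_frame();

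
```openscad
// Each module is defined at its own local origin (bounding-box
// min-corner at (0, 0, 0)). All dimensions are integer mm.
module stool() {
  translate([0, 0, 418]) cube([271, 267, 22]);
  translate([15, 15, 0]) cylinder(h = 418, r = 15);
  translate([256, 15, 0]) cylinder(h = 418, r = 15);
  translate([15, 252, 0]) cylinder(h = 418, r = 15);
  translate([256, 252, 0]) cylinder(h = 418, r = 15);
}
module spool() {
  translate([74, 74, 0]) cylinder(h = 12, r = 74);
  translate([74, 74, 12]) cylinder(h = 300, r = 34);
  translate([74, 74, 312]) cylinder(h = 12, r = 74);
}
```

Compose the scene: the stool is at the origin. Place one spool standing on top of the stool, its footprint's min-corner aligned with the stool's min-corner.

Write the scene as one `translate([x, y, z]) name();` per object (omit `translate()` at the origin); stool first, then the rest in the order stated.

stool();
translate([0, 0, 440]) spool();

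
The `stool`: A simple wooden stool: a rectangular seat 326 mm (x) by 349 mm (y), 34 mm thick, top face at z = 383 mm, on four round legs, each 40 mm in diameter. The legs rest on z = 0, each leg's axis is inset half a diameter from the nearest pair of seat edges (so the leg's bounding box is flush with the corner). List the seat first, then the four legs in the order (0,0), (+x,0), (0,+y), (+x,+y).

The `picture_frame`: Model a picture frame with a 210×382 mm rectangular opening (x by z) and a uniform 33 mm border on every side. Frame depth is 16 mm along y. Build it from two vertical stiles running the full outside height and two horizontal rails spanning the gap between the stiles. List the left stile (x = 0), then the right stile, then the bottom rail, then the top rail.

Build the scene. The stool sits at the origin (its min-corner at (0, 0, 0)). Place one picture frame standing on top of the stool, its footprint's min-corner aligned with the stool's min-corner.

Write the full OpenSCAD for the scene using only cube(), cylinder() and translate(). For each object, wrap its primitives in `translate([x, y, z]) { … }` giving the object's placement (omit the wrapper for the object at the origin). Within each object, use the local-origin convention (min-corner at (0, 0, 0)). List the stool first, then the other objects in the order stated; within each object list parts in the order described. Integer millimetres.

translate([0, 0, 349]) cube([326, 349, 34]);
translate([20, 20, 0]) cylinder(h = 349, r = 20);
translate([306, 20, 0]) cylinder(h = 349, r = 20);
translate([20, 329, 0]) cylinder(h = 349, r = 20);
translate([306, 329, 0]) cylinder(h = 349, r = 20);
translate([0, 0, 383]) {
  cube([33, 16, 448]);
  translate([243, 0, 0]) cube([33, 16, 448]);
  translate([33, 0, 0]) cube([210, 16, 33]);
  translate([33, 0, 415]) cube([210, 16, 33]);
}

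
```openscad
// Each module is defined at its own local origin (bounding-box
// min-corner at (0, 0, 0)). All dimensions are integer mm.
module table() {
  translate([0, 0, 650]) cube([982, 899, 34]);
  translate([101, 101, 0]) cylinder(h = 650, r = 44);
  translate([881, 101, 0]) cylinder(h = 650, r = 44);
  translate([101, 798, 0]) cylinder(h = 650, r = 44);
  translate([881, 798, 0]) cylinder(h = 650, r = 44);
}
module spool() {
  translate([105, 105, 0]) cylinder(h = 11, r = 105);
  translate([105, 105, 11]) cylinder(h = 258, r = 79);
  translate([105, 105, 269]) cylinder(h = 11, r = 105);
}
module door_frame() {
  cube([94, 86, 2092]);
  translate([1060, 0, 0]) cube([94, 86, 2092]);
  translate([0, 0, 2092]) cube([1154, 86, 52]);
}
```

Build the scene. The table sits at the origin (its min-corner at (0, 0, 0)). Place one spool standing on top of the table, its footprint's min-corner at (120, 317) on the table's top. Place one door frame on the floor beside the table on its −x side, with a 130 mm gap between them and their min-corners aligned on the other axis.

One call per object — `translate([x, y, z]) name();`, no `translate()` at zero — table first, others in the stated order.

table();
translate([120, 317, 684]) spool();
translate([-1284, 0, 0]) door_frame();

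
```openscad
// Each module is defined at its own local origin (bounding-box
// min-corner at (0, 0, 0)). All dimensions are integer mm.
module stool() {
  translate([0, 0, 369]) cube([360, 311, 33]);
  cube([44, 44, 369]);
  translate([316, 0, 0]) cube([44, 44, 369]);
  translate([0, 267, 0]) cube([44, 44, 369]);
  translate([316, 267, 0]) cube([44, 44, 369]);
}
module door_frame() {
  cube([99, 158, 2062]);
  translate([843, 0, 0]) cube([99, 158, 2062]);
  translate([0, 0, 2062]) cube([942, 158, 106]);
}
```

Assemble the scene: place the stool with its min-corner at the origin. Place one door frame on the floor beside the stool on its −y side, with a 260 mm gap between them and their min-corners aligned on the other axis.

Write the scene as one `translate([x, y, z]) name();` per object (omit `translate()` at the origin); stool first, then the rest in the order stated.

stool();
translate([0, -418, 0]) door_frame();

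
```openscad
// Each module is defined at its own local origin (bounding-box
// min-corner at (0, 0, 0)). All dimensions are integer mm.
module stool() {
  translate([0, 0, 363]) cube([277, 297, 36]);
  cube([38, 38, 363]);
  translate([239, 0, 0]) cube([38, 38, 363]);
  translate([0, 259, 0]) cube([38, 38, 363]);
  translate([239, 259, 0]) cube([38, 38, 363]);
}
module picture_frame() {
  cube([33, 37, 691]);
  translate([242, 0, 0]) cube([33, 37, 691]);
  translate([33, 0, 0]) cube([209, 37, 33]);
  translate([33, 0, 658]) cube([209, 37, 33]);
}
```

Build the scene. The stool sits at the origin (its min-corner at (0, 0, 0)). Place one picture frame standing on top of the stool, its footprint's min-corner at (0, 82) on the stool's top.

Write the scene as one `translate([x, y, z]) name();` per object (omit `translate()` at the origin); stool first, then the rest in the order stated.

stool();
translate([0, 82, 399]) picture_frame();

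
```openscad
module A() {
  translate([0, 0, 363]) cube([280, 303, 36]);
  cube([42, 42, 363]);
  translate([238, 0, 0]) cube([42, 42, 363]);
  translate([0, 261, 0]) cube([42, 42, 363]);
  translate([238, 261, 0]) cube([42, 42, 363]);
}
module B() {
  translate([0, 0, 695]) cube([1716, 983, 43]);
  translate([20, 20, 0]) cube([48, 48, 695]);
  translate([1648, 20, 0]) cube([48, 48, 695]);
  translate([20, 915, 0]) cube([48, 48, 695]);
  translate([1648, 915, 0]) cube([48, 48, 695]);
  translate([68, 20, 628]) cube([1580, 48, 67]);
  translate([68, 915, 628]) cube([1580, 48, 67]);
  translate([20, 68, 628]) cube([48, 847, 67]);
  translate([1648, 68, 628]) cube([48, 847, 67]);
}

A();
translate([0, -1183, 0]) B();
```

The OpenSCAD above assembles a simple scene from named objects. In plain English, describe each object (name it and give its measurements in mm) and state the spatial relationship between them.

A is a four-legged stool. The seat is a 280×303×36 mm slab whose top surface is at z = 399 mm; four square legs, each 42×42 mm in cross-section, run from the floor (z = 0) to the underside of the seat, each flush with a corner of the seat.

B is a table: top 1716 mm (x) × 983 mm (y), 43 mm thick, upper face at z = 738 mm, on four 48×48 mm square legs, each inset 20 mm from the nearest pair of top edges, running from z = 0 to the bottom of the top. Four apron rails, 48 mm thick and 67 mm tall, run between adjacent legs with their top edges flush with the underside of the top and their outer faces flush with the legs' outer faces.

The table is on the floor beside the stool on its −y side.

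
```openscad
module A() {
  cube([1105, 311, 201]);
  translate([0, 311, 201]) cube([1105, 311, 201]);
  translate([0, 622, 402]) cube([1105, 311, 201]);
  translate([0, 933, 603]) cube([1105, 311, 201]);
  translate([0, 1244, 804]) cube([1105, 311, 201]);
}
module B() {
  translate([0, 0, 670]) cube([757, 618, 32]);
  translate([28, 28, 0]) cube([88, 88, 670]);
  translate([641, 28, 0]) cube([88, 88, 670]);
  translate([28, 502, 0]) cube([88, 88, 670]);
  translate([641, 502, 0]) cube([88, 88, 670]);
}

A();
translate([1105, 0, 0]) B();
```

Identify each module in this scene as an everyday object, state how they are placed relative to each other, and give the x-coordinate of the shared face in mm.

The staircase's +x face and the table's −x face are both at x = 1105 mm.

A is a staircase. B is a table. The table is against the staircase's +x side, with their −y faces flush. The x-coordinate of the shared face is 1105 mm.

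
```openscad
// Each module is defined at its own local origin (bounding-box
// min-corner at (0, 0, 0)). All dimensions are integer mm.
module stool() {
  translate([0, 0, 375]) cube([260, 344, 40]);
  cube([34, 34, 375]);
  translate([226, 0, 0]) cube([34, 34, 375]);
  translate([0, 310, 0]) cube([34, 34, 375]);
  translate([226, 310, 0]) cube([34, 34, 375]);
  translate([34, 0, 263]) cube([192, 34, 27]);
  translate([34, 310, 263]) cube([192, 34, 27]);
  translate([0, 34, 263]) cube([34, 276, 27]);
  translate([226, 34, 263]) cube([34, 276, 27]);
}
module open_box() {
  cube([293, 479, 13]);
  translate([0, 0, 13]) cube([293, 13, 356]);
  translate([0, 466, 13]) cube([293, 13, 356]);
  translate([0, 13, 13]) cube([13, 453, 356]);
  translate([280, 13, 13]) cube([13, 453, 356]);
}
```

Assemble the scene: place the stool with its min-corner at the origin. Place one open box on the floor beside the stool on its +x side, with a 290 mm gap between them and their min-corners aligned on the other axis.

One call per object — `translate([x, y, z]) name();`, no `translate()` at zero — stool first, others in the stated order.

stool();
translate([550, 0, 0]) open_box();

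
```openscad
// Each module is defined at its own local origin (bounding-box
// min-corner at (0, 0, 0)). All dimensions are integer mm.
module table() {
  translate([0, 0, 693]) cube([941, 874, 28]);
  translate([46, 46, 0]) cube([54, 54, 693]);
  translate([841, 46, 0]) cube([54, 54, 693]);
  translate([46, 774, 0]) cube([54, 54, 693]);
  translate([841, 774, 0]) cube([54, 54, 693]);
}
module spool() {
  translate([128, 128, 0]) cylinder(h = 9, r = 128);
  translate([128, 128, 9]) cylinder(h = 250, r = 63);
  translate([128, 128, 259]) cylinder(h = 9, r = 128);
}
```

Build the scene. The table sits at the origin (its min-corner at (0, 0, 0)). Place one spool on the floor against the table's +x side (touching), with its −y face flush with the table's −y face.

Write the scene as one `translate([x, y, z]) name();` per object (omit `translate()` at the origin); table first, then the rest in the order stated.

table();
translate([941, 0, 0]) spool();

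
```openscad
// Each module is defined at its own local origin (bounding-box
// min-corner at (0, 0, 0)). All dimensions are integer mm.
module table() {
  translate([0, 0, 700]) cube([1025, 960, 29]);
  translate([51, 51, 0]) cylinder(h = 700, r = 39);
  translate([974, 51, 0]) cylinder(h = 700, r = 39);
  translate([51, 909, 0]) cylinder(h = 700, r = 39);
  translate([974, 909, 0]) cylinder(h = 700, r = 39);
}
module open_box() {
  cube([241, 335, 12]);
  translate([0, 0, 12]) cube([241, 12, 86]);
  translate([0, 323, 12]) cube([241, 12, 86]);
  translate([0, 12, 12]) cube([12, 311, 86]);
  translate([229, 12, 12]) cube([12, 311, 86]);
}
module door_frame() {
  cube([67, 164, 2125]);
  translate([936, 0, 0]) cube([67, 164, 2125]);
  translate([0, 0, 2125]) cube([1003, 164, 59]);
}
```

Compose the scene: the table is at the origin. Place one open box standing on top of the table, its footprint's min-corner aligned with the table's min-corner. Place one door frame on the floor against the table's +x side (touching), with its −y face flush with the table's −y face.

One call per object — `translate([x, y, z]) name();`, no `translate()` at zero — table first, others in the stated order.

table();
translate([0, 0, 729]) open_box();
translate([1025, 0, 0]) door_frame();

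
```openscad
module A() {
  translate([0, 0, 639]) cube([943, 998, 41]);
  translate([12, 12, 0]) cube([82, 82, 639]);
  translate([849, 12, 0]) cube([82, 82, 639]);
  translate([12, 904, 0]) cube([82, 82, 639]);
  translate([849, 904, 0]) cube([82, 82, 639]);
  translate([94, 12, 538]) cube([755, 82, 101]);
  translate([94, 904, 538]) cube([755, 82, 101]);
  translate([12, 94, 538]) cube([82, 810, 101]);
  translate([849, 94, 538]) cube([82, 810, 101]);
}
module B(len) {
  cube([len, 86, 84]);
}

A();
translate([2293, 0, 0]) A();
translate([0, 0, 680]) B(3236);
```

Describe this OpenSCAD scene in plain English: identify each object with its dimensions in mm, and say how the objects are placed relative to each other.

A is a rectangular dining table. The top is 943×998×41 mm with its upper surface at z = 680 mm. It stands on four 82×82 mm square legs, each inset 12 mm from the nearest pair of top edges, running from the floor to the underside of the top. Four apron rails, 82 mm thick and 101 mm tall, run between adjacent legs with their top edges flush with the underside of the top and their outer faces flush with the legs' outer faces.

B is a rectangular beam 3236 mm long (x), 86 mm deep (y), 84 mm thick (z).

The beam spans the tops of two tables placed 1350 mm apart, resting at z = 680 mm.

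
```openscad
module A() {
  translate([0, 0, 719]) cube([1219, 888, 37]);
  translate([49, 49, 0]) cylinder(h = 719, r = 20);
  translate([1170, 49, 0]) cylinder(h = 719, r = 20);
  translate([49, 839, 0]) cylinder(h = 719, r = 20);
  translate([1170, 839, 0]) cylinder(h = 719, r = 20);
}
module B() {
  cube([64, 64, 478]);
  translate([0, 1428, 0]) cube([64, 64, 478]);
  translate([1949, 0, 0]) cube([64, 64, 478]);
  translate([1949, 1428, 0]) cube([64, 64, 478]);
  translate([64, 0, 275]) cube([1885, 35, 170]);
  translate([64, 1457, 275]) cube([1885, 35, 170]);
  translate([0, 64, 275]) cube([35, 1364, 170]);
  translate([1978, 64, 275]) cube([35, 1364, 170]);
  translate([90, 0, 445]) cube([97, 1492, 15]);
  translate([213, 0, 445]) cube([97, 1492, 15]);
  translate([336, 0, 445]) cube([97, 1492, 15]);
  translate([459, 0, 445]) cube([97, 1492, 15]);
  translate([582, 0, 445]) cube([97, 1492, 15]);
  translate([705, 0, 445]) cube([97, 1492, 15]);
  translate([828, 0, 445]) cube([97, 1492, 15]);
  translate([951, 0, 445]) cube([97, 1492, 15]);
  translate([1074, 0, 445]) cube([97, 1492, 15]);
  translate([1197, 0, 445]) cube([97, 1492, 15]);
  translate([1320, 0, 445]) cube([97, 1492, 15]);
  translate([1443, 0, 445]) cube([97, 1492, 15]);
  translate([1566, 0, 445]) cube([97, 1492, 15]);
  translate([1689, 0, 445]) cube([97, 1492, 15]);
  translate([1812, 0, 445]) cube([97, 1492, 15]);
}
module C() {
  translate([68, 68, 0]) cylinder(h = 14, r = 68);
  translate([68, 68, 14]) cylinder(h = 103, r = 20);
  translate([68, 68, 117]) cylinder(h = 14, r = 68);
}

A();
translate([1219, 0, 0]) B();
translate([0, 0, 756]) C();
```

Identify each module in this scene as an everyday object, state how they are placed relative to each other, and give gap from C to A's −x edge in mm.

A is a table. B is a bed frame. C is a spool. The bed frame is against the table's +x side, with their −y faces flush. The spool is on top of the table. The gap from the spool to the table's −x edge is 0 mm.

The spool's min-x is at 0; the table's min-x is 0; gap = 0 mm.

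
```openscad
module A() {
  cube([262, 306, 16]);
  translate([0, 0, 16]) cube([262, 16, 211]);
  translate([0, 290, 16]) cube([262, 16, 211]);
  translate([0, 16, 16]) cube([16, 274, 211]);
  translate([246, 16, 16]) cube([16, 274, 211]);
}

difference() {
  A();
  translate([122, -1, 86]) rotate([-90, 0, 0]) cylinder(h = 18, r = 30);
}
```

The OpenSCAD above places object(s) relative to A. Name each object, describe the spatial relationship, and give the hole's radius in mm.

A is an open box. The open box has a circular hole through its front wall. The hole's radius is 30 mm.

The subtracted cylinder has r = 30 mm.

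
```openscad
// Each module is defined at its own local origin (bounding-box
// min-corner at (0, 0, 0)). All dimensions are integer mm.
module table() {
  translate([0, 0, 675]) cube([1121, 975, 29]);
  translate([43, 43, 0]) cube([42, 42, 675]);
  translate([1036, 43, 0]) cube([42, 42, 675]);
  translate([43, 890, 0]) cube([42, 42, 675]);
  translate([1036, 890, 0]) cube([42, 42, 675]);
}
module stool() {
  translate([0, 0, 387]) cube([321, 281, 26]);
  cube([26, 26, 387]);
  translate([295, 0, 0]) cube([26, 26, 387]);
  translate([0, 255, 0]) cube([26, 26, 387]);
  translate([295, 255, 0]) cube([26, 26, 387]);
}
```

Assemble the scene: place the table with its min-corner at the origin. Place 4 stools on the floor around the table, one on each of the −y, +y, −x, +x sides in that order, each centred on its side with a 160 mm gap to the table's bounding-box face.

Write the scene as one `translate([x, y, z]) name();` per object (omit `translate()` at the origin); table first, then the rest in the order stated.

table();
translate([400, -441, 0]) stool();
translate([400, 1135, 0]) stool();
translate([-481, 347, 0]) stool();
translate([1281, 347, 0]) stool();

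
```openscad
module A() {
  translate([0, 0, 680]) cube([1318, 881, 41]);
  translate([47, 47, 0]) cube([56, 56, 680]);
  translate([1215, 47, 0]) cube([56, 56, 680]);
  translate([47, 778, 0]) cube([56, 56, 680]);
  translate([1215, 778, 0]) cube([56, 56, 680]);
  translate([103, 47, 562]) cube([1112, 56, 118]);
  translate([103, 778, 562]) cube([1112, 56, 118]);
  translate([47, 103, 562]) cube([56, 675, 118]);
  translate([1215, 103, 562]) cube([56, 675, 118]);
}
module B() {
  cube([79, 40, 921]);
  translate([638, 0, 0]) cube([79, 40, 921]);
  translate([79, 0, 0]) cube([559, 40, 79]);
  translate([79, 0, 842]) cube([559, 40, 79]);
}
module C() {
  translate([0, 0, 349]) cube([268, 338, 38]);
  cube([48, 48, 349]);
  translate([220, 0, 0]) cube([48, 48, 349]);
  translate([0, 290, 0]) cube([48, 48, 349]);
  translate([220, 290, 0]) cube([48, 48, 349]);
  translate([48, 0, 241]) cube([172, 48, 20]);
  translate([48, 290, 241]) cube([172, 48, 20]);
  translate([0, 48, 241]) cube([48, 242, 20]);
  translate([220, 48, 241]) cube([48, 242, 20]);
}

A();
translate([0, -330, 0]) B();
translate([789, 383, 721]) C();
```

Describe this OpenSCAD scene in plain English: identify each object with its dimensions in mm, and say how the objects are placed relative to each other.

A is a table: top 1318 mm (x) × 881 mm (y), 41 mm thick, upper face at z = 721 mm, on four 56×56 mm square legs, each inset 47 mm from the nearest pair of top edges, running from z = 0 to the bottom of the top. Four apron rails, 56 mm thick and 118 mm tall, run between adjacent legs with their top edges flush with the underside of the top and their outer faces flush with the legs' outer faces.

B is a picture frame with a 559×763 mm rectangular opening (x by z) and a uniform 79 mm border on every side. Frame depth is 40 mm along y. It is built from two vertical stiles running the full outside height and two horizontal rails spanning the gap between the stiles.

C is a four-legged stool. The seat is a 268×338×38 mm slab whose top surface is at z = 387 mm; four square legs, each 48×48 mm in cross-section, run from the floor (z = 0) to the underside of the seat, each flush with a corner of the seat. Four stretchers, 48 mm wide and 20 mm tall, connect adjacent legs with their undersides at z = 241 mm, each running between the inner faces of the legs it joins and aligned with the legs' outer faces on the other axis.

The picture frame is on the floor beside the table on its −y side. The stool is on top of the table.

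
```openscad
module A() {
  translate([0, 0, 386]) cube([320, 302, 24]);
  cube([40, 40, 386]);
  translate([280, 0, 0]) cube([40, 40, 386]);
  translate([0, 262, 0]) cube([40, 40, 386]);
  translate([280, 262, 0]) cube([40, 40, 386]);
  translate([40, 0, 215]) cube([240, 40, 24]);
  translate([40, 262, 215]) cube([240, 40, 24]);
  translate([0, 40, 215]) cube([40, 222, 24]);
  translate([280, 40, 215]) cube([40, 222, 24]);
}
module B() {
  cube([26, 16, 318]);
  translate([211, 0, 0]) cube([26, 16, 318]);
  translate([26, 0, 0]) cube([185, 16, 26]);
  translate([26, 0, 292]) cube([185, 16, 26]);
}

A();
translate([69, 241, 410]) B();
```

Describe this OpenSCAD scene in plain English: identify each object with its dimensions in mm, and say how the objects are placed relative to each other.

A is a simple wooden stool: a rectangular seat 320 mm (x) by 302 mm (y), 24 mm thick, top face at z = 410 mm, on four square legs, each 40×40 mm in cross-section. The legs rest on z = 0, each flush with a corner of the seat. Four stretchers, 40 mm wide and 24 mm tall, connect adjacent legs with their undersides at z = 215 mm, each running between the inner faces of the legs it joins and aligned with the legs' outer faces on the other axis.

B is a rectangular picture frame lying in the x–z plane (depth along y). The opening is 185 mm wide (x) by 266 mm tall (z), surrounded by a border 26 mm wide on all four sides. The frame is 16 mm deep and is made of two full-height vertical stiles with two horizontal rails fitted between them.

The picture frame is on top of the stool.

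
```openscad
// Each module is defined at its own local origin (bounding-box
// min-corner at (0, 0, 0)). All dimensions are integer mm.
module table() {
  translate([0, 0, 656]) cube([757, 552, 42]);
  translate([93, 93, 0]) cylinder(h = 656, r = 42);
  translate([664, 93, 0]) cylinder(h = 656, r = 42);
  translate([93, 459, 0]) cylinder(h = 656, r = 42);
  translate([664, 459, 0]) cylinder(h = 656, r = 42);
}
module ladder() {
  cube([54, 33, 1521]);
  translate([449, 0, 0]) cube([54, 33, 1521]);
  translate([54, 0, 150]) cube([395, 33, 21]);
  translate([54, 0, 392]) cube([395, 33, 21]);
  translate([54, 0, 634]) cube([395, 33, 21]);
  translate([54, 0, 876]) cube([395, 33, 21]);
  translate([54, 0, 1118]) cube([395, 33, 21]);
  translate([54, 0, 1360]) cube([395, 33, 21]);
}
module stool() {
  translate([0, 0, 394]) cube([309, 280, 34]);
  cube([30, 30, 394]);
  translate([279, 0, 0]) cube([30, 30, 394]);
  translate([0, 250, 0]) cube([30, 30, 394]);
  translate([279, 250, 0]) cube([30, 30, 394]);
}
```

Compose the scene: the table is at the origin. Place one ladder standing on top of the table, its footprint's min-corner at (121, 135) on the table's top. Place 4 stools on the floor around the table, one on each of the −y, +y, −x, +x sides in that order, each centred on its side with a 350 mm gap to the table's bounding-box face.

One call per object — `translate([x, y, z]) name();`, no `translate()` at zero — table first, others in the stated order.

table();
translate([121, 135, 698]) ladder();
translate([224, -630, 0]) stool();
translate([224, 902, 0]) stool();
translate([-659, 136, 0]) stool();
translate([1107, 136, 0]) stool();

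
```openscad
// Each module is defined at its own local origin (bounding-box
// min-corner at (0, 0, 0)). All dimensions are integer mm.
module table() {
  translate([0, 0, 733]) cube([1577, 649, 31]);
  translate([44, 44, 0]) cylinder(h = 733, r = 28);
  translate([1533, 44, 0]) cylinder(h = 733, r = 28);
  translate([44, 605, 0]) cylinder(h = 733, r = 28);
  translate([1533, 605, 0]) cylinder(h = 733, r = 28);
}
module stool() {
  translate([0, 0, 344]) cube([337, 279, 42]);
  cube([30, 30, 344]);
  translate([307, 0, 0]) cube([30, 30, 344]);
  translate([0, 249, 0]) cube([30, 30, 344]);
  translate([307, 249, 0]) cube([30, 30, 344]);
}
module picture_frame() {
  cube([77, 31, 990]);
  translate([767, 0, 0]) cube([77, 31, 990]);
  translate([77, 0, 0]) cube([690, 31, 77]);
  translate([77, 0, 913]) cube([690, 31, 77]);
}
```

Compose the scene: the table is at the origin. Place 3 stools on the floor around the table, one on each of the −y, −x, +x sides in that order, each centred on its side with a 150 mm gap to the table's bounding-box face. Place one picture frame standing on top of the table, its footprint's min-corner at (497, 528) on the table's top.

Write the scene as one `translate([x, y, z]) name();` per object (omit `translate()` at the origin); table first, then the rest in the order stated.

table();
translate([620, -429, 0]) stool();
translate([-487, 185, 0]) stool();
translate([1727, 185, 0]) stool();
translate([497, 528, 764]) picture_frame();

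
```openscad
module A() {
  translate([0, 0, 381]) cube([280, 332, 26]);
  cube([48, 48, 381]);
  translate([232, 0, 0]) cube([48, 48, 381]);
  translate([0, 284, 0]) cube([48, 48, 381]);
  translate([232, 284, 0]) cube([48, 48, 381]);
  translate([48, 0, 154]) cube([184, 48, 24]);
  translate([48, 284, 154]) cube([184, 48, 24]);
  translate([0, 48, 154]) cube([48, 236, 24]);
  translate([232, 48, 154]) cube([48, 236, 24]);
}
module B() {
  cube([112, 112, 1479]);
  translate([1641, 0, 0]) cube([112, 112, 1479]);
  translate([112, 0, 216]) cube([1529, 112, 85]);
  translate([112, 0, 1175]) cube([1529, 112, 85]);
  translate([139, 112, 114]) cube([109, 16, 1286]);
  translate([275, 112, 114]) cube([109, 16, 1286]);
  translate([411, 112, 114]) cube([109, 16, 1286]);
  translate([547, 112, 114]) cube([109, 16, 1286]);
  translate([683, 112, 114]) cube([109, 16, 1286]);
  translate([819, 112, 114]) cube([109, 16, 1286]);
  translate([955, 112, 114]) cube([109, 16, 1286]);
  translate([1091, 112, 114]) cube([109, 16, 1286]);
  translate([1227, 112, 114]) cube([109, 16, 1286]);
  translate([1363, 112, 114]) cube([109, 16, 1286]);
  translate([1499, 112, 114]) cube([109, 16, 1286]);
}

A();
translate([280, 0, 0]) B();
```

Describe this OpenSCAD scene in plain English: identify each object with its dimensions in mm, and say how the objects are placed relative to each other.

A is a four-legged stool. The seat is a 280×332×26 mm slab whose top surface is at z = 407 mm; four square legs, each 48×48 mm in cross-section, run from the floor (z = 0) to the underside of the seat, each flush with a corner of the seat. Four stretchers, 48 mm wide and 24 mm tall, connect adjacent legs with their undersides at z = 154 mm, each running between the inner faces of the legs it joins and aligned with the legs' outer faces on the other axis.

B is a fence section. Two 112×112 mm posts, 1479 mm tall, stand on the floor with a clear span of 1529 mm between their inner faces. Two horizontal rails of 112×85 mm section span the gap between the posts with their undersides at z = 216 mm and z = 1175 mm, flush with the posts' −y face. 11 pickets, each 109 mm wide, 16 mm thick and 1286 mm tall, are fixed to the +y face of the rails with their bottoms at z = 114 mm, evenly spaced across the span with equal gaps (rounded down to the nearest mm) at the −x end and between each pair — any rounding remainder accumulates at the +x end.

The fence section is against the stool's +x side, with their −y faces flush.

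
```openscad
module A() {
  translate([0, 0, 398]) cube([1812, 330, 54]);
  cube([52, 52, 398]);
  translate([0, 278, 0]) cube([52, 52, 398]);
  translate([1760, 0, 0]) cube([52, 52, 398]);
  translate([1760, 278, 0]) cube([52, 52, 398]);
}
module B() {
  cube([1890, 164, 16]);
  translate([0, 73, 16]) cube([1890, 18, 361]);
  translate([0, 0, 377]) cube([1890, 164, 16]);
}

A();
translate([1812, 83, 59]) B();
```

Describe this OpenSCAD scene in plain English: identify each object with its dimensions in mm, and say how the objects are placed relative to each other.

A is a bench: a 1812×330 mm seat slab, 54 mm thick, top at z = 452 mm, on four 52×52 mm square legs flush with the seat corners and standing on z = 0.

B is an I-beam lying along x, 1890 mm long. Overall section height 393 mm. Two flanges 164 mm wide (y) and 16 mm thick, one on the floor and one at the top; a web 18 mm thick runs between them, centred on the flange width.

The I-beam is beside the bench with their tops flush at z = 452.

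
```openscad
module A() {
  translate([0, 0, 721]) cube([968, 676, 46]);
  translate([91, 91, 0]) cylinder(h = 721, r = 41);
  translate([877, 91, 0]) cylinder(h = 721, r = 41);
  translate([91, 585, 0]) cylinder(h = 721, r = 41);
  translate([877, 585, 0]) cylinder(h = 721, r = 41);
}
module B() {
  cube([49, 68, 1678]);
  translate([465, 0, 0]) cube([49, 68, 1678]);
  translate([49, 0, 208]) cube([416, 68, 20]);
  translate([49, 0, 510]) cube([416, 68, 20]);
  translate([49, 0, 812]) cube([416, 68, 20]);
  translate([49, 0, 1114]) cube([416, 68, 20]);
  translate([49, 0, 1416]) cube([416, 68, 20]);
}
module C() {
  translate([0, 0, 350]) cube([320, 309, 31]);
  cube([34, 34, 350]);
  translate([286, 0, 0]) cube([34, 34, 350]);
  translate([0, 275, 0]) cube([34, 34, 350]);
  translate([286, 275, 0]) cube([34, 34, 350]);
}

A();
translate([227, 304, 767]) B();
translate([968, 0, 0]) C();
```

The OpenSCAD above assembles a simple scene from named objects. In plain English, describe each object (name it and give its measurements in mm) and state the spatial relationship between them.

A is a table with a 968×676 mm rectangular top, 46 mm thick, top surface at z = 767 mm, supported by four round legs of 82 mm diameter, each leg's bounding box inset 50 mm from the nearest pair of top edges, running from the floor.

B is a wooden ladder with two side rails of 49×68 mm section and 1678 mm height, set 514 mm apart overall. Between them run 5 rectangular rungs (68 mm deep, 20 mm thick), front faces flush with the rails' −y face. The bottom of the first rung is 208 mm above the floor and each subsequent rung is 302 mm higher than the one below.

C is a simple wooden stool: a rectangular seat 320 mm (x) by 309 mm (y), 31 mm thick, top face at z = 381 mm, on four square legs, each 34×34 mm in cross-section. The legs rest on z = 0, each flush with a corner of the seat.

The ladder is on top of the table, centred. The stool is against the table's +x side, with their −y faces flush.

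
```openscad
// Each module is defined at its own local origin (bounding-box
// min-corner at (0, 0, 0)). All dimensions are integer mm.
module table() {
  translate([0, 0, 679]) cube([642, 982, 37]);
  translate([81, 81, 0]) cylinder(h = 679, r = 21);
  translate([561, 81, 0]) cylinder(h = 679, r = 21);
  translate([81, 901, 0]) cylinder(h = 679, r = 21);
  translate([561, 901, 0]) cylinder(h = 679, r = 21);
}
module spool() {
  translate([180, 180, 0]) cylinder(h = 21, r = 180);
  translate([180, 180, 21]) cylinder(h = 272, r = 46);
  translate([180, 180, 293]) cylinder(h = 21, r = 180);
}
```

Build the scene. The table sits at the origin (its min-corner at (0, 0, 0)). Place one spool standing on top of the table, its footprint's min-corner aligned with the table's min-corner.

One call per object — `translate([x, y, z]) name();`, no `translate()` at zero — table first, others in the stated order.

table();
translate([0, 0, 716]) spool();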